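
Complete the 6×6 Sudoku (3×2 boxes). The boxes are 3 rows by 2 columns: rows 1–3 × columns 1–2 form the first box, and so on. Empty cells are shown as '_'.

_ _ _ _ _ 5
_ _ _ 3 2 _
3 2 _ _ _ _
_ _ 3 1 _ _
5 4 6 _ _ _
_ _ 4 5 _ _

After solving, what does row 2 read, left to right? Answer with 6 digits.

451326

row 4, column 2 = 6: row 4 has {1,3}; col 2 has {2,4}; box has {4,5} → only 6 remains.
row 5, column 4 = 2: row 5 has {4,5,6}; col 4 has {1,3,5}; box has {1,3,4,5,6} → only 2 remains.
row 1, column 2 = 1: row 1 has {5}; col 2 has {2,4,6}; box has {2,3} → only 1 remains.
row 1, column 3 = 2: row 1 has {1,5}; col 3 has {3,4,6}; box has {3} → only 2 remains.
row 2, column 2 = 5: row 2 has {2,3}; col 2 has {1,2,4,6}; box has {1,2,3} → only 5 remains.
row 2, column 3 = 1: row 2 has {2,3,5}; col 3 has {2,3,4,6}; box has {2,3} → only 1 remains.
row 3, column 3 = 5: row 3 has {2,3}; col 3 has {1,2,3,4,6}; box has {1,2,3} → only 5 remains.
row 4, column 1 = 2: row 4 has {1,3,6}; col 1 has {3,5}; box has {4,5,6} → only 2 remains.
row 4, column 6 = 4: row 4 has {1,2,3,6}; col 6 has {5}; box has {} → only 4 remains.
row 6, column 1 = 1: row 6 has {4,5}; col 1 has {2,3,5}; box has {2,4,5,6} → only 1 remains.
row 6, column 2 = 3: row 6 has {1,4,5}; col 2 has {1,2,4,5,6}; box has {1,2,4,5,6} → only 3 remains.
row 6, column 5 = 6: row 6 has {1,3,4,5}; col 5 has {2}; box has {4} → only 6 remains.
row 6, column 6 = 2: row 6 has {1,3,4,5,6}; col 6 has {4,5}; box has {4,6} → only 2 remains.
row 2, column 6 = 6: row 2 has {1,2,3,5}; col 6 has {2,4,5}; box has {2,5} → only 6 remains.
row 3, column 6 = 1: row 3 has {2,3,5}; col 6 has {2,4,5,6}; box has {2,5,6} → only 1 remains.
row 4, column 5 = 5: row 4 has {1,2,3,4,6}; col 5 has {2,6}; box has {2,4,6} → only 5 remains.
row 5, column 6 = 3: row 5 has {2,4,5,6}; col 6 has {1,2,4,5,6}; box has {2,4,5,6} → only 3 remains.
row 2, column 1 = 4: row 2 has {1,2,3,5,6}; col 1 has {1,2,3,5}; box has {1,2,3,5} → only 4 remains.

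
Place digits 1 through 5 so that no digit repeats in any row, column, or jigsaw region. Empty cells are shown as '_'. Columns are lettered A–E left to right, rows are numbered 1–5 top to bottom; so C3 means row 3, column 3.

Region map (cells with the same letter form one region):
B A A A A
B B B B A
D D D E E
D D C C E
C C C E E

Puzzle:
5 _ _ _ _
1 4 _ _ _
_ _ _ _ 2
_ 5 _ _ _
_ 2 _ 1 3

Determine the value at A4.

E2 = 5: row 2 has {1,4}; col 5 has {2,3}; region has {} → only 5 remains.
E4 = 4: row 4 has {5}; col 5 has {2,3,5}; region has {1,2,3} → only 4 remains.
A5 = 4: row 5 has {1,2,3}; col 1 has {1,5}; region has {2} → only 4 remains.
C5 = 5: row 5 has {1,2,3,4}; col 3 has {}; region has {2,4} → only 5 remains.
E1 = 1: row 1 has {5}; col 5 has {2,3,4,5}; region has {5} → only 1 remains.
A3 = 3: row 3 has {2}; col 1 has {1,4,5}; region has {5} → only 3 remains.
B3 = 1: row 3 has {2,3}; col 2 has {2,4,5}; region has {3,5} → only 1 remains.
C3 = 4: row 3 has {1,2,3}; col 3 has {5}; region has {1,3,5} → only 4 remains.
D3 = 5: row 3 has {1,2,3,4}; col 4 has {1}; region has {1,2,3,4} → only 5 remains.
A4 = 2: row 4 has {4,5}; col 1 has {1,3,4,5}; region has {1,3,4,5} → only 2 remains.

2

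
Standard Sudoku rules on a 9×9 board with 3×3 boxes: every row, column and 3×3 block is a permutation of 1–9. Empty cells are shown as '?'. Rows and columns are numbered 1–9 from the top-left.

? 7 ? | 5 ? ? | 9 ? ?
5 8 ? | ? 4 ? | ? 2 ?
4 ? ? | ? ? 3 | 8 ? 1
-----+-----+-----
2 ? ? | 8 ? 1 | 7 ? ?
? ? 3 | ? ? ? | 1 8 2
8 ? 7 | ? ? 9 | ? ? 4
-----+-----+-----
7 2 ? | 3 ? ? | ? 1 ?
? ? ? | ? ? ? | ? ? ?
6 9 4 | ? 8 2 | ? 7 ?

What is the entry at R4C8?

R3C2 = 6: row 3 has {1,3,4,8}; col 2 has {2,7,8,9}; box has {4,5,7,8} → only 6 remains.
R3C8 = 5: row 3 has {1,3,4,6,8}; col 8 has {1,2,7,8}; box has {1,2,8,9} → only 5 remains.
R5C1 = 9: row 5 has {1,2,3,8}; col 1 has {2,4,5,6,7,8}; box has {2,3,7,8} → only 9 remains.
R9C4 = 1: row 9 has {2,4,6,7,8,9}; col 4 has {3,5,8}; box has {2,3,8} → only 1 remains.
R1C8 = 4: in row 1, 4 can only go here (every other open cell in that row sees a 4).
R1C6 = 8: in row 1, 8 can only go here (every other open cell in that row sees an 8).
R2C3 = 1: in row 2, 1 can only go here (every other open cell in that row sees a 1).
R1C1 = 3: row 1 has {4,5,7,8,9}; col 1 has {2,4,5,6,7,8,9}; box has {1,4,5,6,7,8} → only 3 remains.
R1C3 = 2: row 1 has {3,4,5,7,8,9}; col 3 has {1,3,4,7}; box has {1,3,4,5,6,7,8} → only 2 remains.
R1C9 = 6: row 1 has {2,3,4,5,7,8,9}; col 9 has {1,2,4}; box has {1,2,4,5,8,9} → only 6 remains.
R2C7 = 3: row 2 has {1,2,4,5,8}; col 7 has {1,7,8,9}; box has {1,2,4,5,6,8,9} → only 3 remains.
R2C9 = 7: row 2 has {1,2,3,4,5,8}; col 9 has {1,2,4,6}; box has {1,2,3,4,5,6,8,9} → only 7 remains.
R3C3 = 9: row 3 has {1,3,4,5,6,8}; col 3 has {1,2,3,4,7}; box has {1,2,3,4,5,6,7,8} → only 9 remains.
R8C1 = 1: row 8 has {}; col 1 has {2,3,4,5,6,7,8,9}; box has {2,4,6,7,9} → only 1 remains.
R9C7 = 5: row 9 has {1,2,4,6,7,8,9}; col 7 has {1,3,7,8,9}; box has {1,7} → only 5 remains.
R9C9 = 3: row 9 has {1,2,4,5,6,7,8,9}; col 9 has {1,2,4,6,7}; box has {1,5,7} → only 3 remains.
R1C5 = 1: row 1 has {2,3,4,5,6,7,8,9}; col 5 has {4,8}; box has {3,4,5,8} → only 1 remains.
R2C6 = 6: row 2 has {1,2,3,4,5,7,8}; col 6 has {1,2,3,8,9}; box has {1,3,4,5,8} → only 6 remains.
R6C7 = 6: row 6 has {4,7,8,9}; col 7 has {1,3,5,7,8,9}; box has {1,2,4,7,8} → only 6 remains.
R6C8 = 3: row 6 has {4,6,7,8,9}; col 8 has {1,2,4,5,7,8}; box has {1,2,4,6,7,8} → only 3 remains.
R7C7 = 4: row 7 has {1,2,3,7}; col 7 has {1,3,5,6,7,8,9}; box has {1,3,5,7} → only 4 remains.
R8C7 = 2: row 8 has {1}; col 7 has {1,3,4,5,6,7,8,9}; box has {1,3,4,5,7} → only 2 remains.
R2C4 = 9: row 2 has {1,2,3,4,5,6,7,8}; col 4 has {1,3,5,8}; box has {1,3,4,5,6,8} → only 9 remains.
R4C8 = 9: row 4 has {1,2,7,8}; col 8 has {1,2,3,4,5,7,8}; box has {1,2,3,4,6,7,8} → only 9 remains.

9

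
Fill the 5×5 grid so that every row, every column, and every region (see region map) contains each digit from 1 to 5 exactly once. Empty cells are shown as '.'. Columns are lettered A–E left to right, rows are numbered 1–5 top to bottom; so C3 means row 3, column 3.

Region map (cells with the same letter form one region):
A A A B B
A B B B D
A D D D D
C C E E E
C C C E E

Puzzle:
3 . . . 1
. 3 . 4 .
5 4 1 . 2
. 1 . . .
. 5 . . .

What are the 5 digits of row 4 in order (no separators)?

41523

B1 = 2: row 1 has {1,3}; col 2 has {1,3,4,5}; region has {3,5} → only 2 remains.
C1 = 4: row 1 has {1,2,3}; col 3 has {1}; region has {2,3,5} → only 4 remains.
D1 = 5: row 1 has {1,2,3,4}; col 4 has {4}; region has {1,3,4} → only 5 remains.
A2 = 1: row 2 has {3,4}; col 1 has {3,5}; region has {2,3,4,5} → only 1 remains.
C2 = 2: row 2 has {1,3,4}; col 3 has {1,4}; region has {1,3,4,5} → only 2 remains.
E2 = 5: row 2 has {1,2,3,4}; col 5 has {1,2}; region has {1,2,4} → only 5 remains.
D3 = 3: row 3 has {1,2,4,5}; col 4 has {4,5}; region has {1,2,4,5} → only 3 remains.
D4 = 2: row 4 has {1}; col 4 has {3,4,5}; region has {} → only 2 remains.
C5 = 3: row 5 has {5}; col 3 has {1,2,4}; region has {1,5} → only 3 remains.
D5 = 1: row 5 has {3,5}; col 4 has {2,3,4,5}; region has {2} → only 1 remains.
E5 = 4: row 5 has {1,3,5}; col 5 has {1,2,5}; region has {1,2} → only 4 remains.
A4 = 4: row 4 has {1,2}; col 1 has {1,3,5}; region has {1,3,5} → only 4 remains.
C4 = 5: row 4 has {1,2,4}; col 3 has {1,2,3,4}; region has {1,2,4} → only 5 remains.
E4 = 3: row 4 has {1,2,4,5}; col 5 has {1,2,4,5}; region has {1,2,4,5} → only 3 remains.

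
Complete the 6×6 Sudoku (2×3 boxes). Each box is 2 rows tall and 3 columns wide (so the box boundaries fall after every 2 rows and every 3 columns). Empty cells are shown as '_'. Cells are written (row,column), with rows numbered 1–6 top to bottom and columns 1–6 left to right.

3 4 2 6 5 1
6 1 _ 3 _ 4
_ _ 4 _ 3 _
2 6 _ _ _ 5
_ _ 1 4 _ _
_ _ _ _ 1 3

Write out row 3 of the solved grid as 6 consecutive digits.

(2,3) = 5 (sole candidate).
(2,5) = 2 (sole candidate).
(3,2) = 5: row 3 has {3,4}; col 2 has {1,4,6}; box has {2,4,6} → only 5 remains.
(4,3) = 3 (sole candidate).
(4,4) = 1 (sole candidate).
(4,5) = 4 (sole candidate).
(5,1) = 5 (sole candidate).
(5,5) = 6 (sole candidate).
(5,6) = 2 (sole candidate).
(6,1) = 4 (sole candidate).
(6,2) = 2 (sole candidate).
(6,3) = 6 (sole candidate).
(6,4) = 5 (sole candidate).
(3,1) = 1: row 3 has {3,4,5}; col 1 has {2,3,4,5,6}; box has {2,3,4,5,6} → only 1 remains.
(3,4) = 2: row 3 has {1,3,4,5}; col 4 has {1,3,4,5,6}; box has {1,3,4,5} → only 2 remains.
(3,6) = 6: row 3 has {1,2,3,4,5}; col 6 has {1,2,3,4,5}; box has {1,2,3,4,5} → only 6 remains.

154236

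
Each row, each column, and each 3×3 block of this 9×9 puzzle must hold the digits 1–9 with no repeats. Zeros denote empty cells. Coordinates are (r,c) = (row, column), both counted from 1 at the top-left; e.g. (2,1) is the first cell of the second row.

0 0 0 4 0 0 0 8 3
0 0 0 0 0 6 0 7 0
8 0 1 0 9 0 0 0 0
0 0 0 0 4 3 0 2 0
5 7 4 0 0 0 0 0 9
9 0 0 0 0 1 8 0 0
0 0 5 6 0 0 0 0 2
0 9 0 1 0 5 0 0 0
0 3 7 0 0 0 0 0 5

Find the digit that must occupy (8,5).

(3,4) = 3 (hidden single in row 3).
(3,6) = 7 (hidden single in row 3).
(1,6) = 2 (sole candidate).
(5,6) = 8 (sole candidate).
(5,4) = 2 (sole candidate).
(5,5) = 6 (sole candidate).
(1,1) = 7 (hidden single in row 1).
(4,4) = 9 (hidden single in row 4).
(9,4) = 8 (sole candidate).
(9,5) = 2 (sole candidate).
(2,4) = 5 (sole candidate).
(6,4) = 7 (sole candidate).
(6,5) = 5 (sole candidate).
(1,5) = 1 (sole candidate).
(2,5) = 8 (sole candidate).
(4,7) = 5 (hidden single in row 4).
(1,2) = 5 (hidden single in row 1).
(3,8) = 5 (hidden single in row 3).
(4,9) = 7 (hidden single in row 4).
(7,2) = 8 (hidden single in row 7).
(4,3) = 8 (hidden single in row 4).
(8,9) = 8 (hidden single in row 8).
(2,1) = 3 (hidden single in column 1).
(8,1) = 2 (hidden single in column 1).
(8,3) = 6 (sole candidate).
(1,3) = 9 (sole candidate).
(1,7) = 6 (sole candidate).
(2,3) = 2 (sole candidate).
(3,9) = 4 (sole candidate).
(6,3) = 3 (sole candidate).
(6,9) = 6 (sole candidate).
(2,2) = 4 (sole candidate).
(2,9) = 1 (sole candidate).
(3,2) = 6 (sole candidate).
(3,7) = 2 (sole candidate).
(4,2) = 1 (sole candidate).
(6,2) = 2 (sole candidate).
(6,8) = 4 (sole candidate).
(8,8) = 3 (sole candidate).
(2,7) = 9 (sole candidate).
(4,1) = 6 (sole candidate).
(5,8) = 1 (sole candidate).
(7,8) = 9 (sole candidate).
(8,5) = 7: row 8 has {1,2,3,5,6,8,9}; col 5 has {1,2,4,5,6,8,9}; box has {1,2,5,6,8} → only 7 remains.

7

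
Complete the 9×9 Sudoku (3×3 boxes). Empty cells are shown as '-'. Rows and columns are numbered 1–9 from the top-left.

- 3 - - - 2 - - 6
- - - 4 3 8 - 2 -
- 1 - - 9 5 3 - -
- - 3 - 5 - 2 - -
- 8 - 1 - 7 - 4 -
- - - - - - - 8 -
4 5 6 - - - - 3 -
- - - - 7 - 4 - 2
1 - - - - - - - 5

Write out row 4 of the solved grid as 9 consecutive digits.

r1c4 = 7: row 1 has {2,3,6}; col 4 has {1,4}; box has {2,3,4,5,8,9} → only 7 remains.
r1c5 = 1: row 1 has {2,3,6,7}; col 5 has {3,5,7,9}; box has {2,3,4,5,7,8,9} → only 1 remains.
r3c4 = 6: row 3 has {1,3,5,9}; col 4 has {1,4,7}; box has {1,2,3,4,5,7,8,9} → only 6 remains.
r3c8 = 7: row 3 has {1,3,5,6,9}; col 8 has {2,3,4,8}; box has {2,3,6} → only 7 remains.
r8c2 = 9: row 8 has {2,4,7}; col 2 has {1,3,5,8}; box has {1,4,5,6} → only 9 remains.
r8c3 = 8: row 8 has {2,4,7,9}; col 3 has {3,6}; box has {1,4,5,6,9} → only 8 remains.
r8c1 = 3: row 8 has {2,4,7,8,9}; col 1 has {1,4}; box has {1,4,5,6,8,9} → only 3 remains.
r8c4 = 5: row 8 has {2,3,4,7,8,9}; col 4 has {1,4,6,7}; box has {7} → only 5 remains.
r1c3 = 4: in row 1, 4 can only go here (every other open cell in that row sees a 4).
r3c3 = 2: row 3 has {1,3,5,6,7,9}; col 3 has {3,4,6,8}; box has {1,3,4} → only 2 remains.
r9c3 = 7: row 9 has {1,5}; col 3 has {2,3,4,6,8}; box has {1,3,4,5,6,8,9} → only 7 remains.
r3c1 = 8: row 3 has {1,2,3,5,6,7,9}; col 1 has {1,3,4}; box has {1,2,3,4} → only 8 remains.
r3c9 = 4: row 3 has {1,2,3,5,6,7,8,9}; col 9 has {2,5,6}; box has {2,3,6,7} → only 4 remains.
r9c2 = 2: row 9 has {1,5,7}; col 2 has {1,3,5,8,9}; box has {1,3,4,5,6,7,8,9} → only 2 remains.
r1c7 = 8: in row 1, 8 can only go here (every other open cell in that row sees an 8).
r4c4 = 8: in row 4, 8 can only go here (every other open cell in that row sees an 8).
r5c9 = 3: in row 5, 3 can only go here (every other open cell in that row sees a 3).
r9c5 = 8: in row 9, 8 can only go here (every other open cell in that row sees an 8).
r7c5 = 2: row 7 has {3,4,5,6}; col 5 has {1,3,5,7,8,9}; box has {5,7,8} → only 2 remains.
r5c5 = 6: row 5 has {1,3,4,7,8}; col 5 has {1,2,3,5,7,8,9}; box has {1,5,7,8} → only 6 remains.
r6c5 = 4: row 6 has {8}; col 5 has {1,2,3,5,6,7,8,9}; box has {1,5,6,7,8} → only 4 remains.
r7c4 = 9: row 7 has {2,3,4,5,6}; col 4 has {1,4,5,6,7,8}; box has {2,5,7,8} → only 9 remains.
r7c6 = 1: row 7 has {2,3,4,5,6,9}; col 6 has {2,5,7,8}; box has {2,5,7,8,9} → only 1 remains.
r7c7 = 7: row 7 has {1,2,3,4,5,6,9}; col 7 has {2,3,4,8}; box has {2,3,4,5} → only 7 remains.
r7c9 = 8: row 7 has {1,2,3,4,5,6,7,9}; col 9 has {2,3,4,5,6}; box has {2,3,4,5,7} → only 8 remains.
r8c6 = 6: row 8 has {2,3,4,5,7,8,9}; col 6 has {1,2,5,7,8}; box has {1,2,5,7,8,9} → only 6 remains.
r8c8 = 1: row 8 has {2,3,4,5,6,7,8,9}; col 8 has {2,3,4,7,8}; box has {2,3,4,5,7,8} → only 1 remains.
r9c4 = 3: row 9 has {1,2,5,7,8}; col 4 has {1,4,5,6,7,8,9}; box has {1,2,5,6,7,8,9} → only 3 remains.
r9c6 = 4: row 9 has {1,2,3,5,7,8}; col 6 has {1,2,5,6,7,8}; box has {1,2,3,5,6,7,8,9} → only 4 remains.
r4c6 = 9: row 4 has {2,3,5,8}; col 6 has {1,2,4,5,6,7,8}; box has {1,4,5,6,7,8} → only 9 remains.
r4c8 = 6: row 4 has {2,3,5,8,9}; col 8 has {1,2,3,4,7,8}; box has {2,3,4,8} → only 6 remains.
r6c4 = 2: row 6 has {4,8}; col 4 has {1,3,4,5,6,7,8,9}; box has {1,4,5,6,7,8,9} → only 2 remains.
r6c6 = 3: row 6 has {2,4,8}; col 6 has {1,2,4,5,6,7,8,9}; box has {1,2,4,5,6,7,8,9} → only 3 remains.
r9c8 = 9: row 9 has {1,2,3,4,5,7,8}; col 8 has {1,2,3,4,6,7,8}; box has {1,2,3,4,5,7,8} → only 9 remains.
r1c8 = 5: row 1 has {1,2,3,4,6,7,8}; col 8 has {1,2,3,4,6,7,8,9}; box has {2,3,4,6,7,8} → only 5 remains.
r4c1 = 7: row 4 has {2,3,5,6,8,9}; col 1 has {1,3,4,8}; box has {3,8} → only 7 remains.
r4c2 = 4: row 4 has {2,3,5,6,7,8,9}; col 2 has {1,2,3,5,8,9}; box has {3,7,8} → only 4 remains.
r4c9 = 1: row 4 has {2,3,4,5,6,7,8,9}; col 9 has {2,3,4,5,6,8}; box has {2,3,4,6,8} → only 1 remains.

743859261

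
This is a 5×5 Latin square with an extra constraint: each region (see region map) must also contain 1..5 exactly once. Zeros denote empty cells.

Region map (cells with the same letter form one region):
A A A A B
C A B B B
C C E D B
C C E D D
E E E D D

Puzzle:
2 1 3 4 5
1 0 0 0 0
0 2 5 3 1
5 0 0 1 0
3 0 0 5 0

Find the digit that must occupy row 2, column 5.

row 2, column 2 = 5: row 2 has {1}; col 2 has {1,2}; region has {1,2,3,4} → only 5 remains.
row 2, column 4 = 2: row 2 has {1,5}; col 4 has {1,3,4,5}; region has {1,5} → only 2 remains.
row 3, column 1 = 4: row 3 has {1,2,3,5}; col 1 has {1,2,3,5}; region has {1,2,5} → only 4 remains.
row 4, column 2 = 3: row 4 has {1,5}; col 2 has {1,2,5}; region has {1,2,4,5} → only 3 remains.
row 5, column 2 = 4: row 5 has {3,5}; col 2 has {1,2,3,5}; region has {3,5} → only 4 remains.
row 5, column 5 = 2: row 5 has {3,4,5}; col 5 has {1,5}; region has {1,3,5} → only 2 remains.
row 2, column 3 = 4: row 2 has {1,2,5}; col 3 has {3,5}; region has {1,2,5} → only 4 remains.
row 2, column 5 = 3: row 2 has {1,2,4,5}; col 5 has {1,2,5}; region has {1,2,4,5} → only 3 remains.

3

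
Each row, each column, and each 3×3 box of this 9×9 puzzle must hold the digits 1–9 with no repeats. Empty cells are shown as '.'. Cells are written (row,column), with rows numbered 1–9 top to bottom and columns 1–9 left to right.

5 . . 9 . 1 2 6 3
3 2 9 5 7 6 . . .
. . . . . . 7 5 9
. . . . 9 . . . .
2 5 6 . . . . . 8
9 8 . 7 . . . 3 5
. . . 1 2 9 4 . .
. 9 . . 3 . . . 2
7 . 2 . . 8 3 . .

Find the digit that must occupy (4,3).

(4,6) = 5 (hidden single in row 4).
(4,4) = 8 (hidden single in row 4).
(4,8) = 2 (hidden single in row 4).
(5,8) = 7 (hidden single in row 5).
(7,8) = 8 (sole candidate).
(8,8) = 1 (sole candidate).
(9,8) = 9 (sole candidate).
(9,9) = 6 (sole candidate).
(2,8) = 4 (sole candidate).
(2,9) = 1 (sole candidate).
(4,9) = 4 (sole candidate).
(7,1) = 6 (sole candidate).
(7,2) = 3 (sole candidate).
(7,3) = 5 (sole candidate).
(7,9) = 7 (sole candidate).
(8,7) = 5 (sole candidate).
(9,4) = 4 (sole candidate).
(9,5) = 5 (sole candidate).
(2,7) = 8 (sole candidate).
(4,1) = 1 (sole candidate).
(4,2) = 7 (sole candidate).
(4,3) = 3: row 4 has {1,2,4,5,7,8,9}; col 3 has {2,5,6,9}; box has {1,2,5,6,7,8,9} → only 3 remains.

3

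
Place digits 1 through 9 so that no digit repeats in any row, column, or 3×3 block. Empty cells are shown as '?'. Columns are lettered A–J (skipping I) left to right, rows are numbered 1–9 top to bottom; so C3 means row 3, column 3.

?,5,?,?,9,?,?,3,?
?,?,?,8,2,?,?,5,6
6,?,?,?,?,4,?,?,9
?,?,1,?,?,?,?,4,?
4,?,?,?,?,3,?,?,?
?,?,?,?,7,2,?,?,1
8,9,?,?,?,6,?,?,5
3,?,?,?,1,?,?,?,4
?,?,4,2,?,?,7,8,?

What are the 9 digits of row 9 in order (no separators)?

J9 = 3: row 9 has {2,4,7,8}; col 9 has {1,4,5,6,9}; box has {4,5,7,8} → only 3 remains.
E9 = 5: row 9 has {2,3,4,7,8}; col 5 has {1,2,7,9}; box has {1,2,6} → only 5 remains.
F9 = 9: row 9 has {2,3,4,5,7,8}; col 6 has {2,3,4,6}; box has {1,2,5,6} → only 9 remains.
E3 = 3: row 3 has {4,6,9}; col 5 has {1,2,5,7,9}; box has {2,4,8,9} → only 3 remains.
E7 = 4: row 7 has {5,6,8,9}; col 5 has {1,2,3,5,7,9}; box has {1,2,5,6,9} → only 4 remains.
D8 = 7: row 8 has {1,3,4}; col 4 has {2,8}; box has {1,2,4,5,6,9} → only 7 remains.
F8 = 8: row 8 has {1,3,4,7}; col 6 has {2,3,4,6,9}; box has {1,2,4,5,6,7,9} → only 8 remains.
A9 = 1: row 9 has {2,3,4,5,7,8,9}; col 1 has {3,4,6,8}; box has {3,4,8,9} → only 1 remains.
B9 = 6: row 9 has {1,2,3,4,5,7,8,9}; col 2 has {5,9}; box has {1,3,4,8,9} → only 6 remains.

164259783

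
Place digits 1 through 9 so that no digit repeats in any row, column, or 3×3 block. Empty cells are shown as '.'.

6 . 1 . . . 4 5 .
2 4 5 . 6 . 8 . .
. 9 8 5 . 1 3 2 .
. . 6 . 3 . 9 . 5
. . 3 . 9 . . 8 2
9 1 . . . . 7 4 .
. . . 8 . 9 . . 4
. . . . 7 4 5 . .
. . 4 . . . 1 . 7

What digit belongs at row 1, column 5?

row 1, column 9 = 9 (sole candidate).
row 2, column 9 = 1 (sole candidate).
row 3, column 1 = 7 (sole candidate).
row 3, column 5 = 4 (sole candidate).
row 3, column 9 = 6 (sole candidate).
row 4, column 8 = 1 (sole candidate).
row 5, column 7 = 6 (sole candidate).
row 6, column 3 = 2 (sole candidate).
row 6, column 4 = 6 (sole candidate).
row 6, column 9 = 3 (sole candidate).
row 7, column 3 = 7 (sole candidate).
row 7, column 7 = 2 (sole candidate).
row 8, column 3 = 9 (sole candidate).
row 8, column 9 = 8 (sole candidate).
row 1, column 2 = 3 (sole candidate).
row 2, column 8 = 7 (sole candidate).
row 2, column 6 = 3 (sole candidate).
row 2, column 4 = 9 (sole candidate).
row 5, column 4 = 1 (hidden single in row 5).
row 5, column 1 = 4 (hidden single in row 5).
row 4, column 1 = 8 (sole candidate).
row 4, column 2 = 7 (sole candidate).
row 4, column 6 = 2 (sole candidate).
row 5, column 2 = 5 (sole candidate).
row 5, column 6 = 7 (sole candidate).
row 7, column 2 = 6 (sole candidate).
row 7, column 8 = 3 (sole candidate).
row 8, column 2 = 2 (sole candidate).
row 8, column 4 = 3 (sole candidate).
row 8, column 8 = 6 (sole candidate).
row 9, column 2 = 8 (sole candidate).
row 9, column 4 = 2 (sole candidate).
row 9, column 5 = 5 (sole candidate).
row 9, column 6 = 6 (sole candidate).
row 9, column 8 = 9 (sole candidate).
row 1, column 4 = 7 (sole candidate).
row 1, column 6 = 8 (sole candidate).
row 4, column 4 = 4 (sole candidate).
row 6, column 5 = 8 (sole candidate).
row 6, column 6 = 5 (sole candidate).
row 7, column 5 = 1 (sole candidate).
row 8, column 1 = 1 (sole candidate).
row 9, column 1 = 3 (sole candidate).
row 1, column 5 = 2: row 1 has {1,3,4,5,6,7,8,9}; col 5 has {1,3,4,5,6,7,8,9}; box has {1,3,4,5,6,7,8,9} → only 2 remains.

2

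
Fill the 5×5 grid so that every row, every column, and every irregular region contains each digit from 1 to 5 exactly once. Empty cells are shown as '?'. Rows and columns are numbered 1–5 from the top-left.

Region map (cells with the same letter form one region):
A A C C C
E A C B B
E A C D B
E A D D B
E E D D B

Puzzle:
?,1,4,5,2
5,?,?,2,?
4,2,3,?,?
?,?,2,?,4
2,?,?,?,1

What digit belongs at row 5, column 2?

3

row 1, column 1 = 3 (sole candidate).
row 2, column 2 = 4 (sole candidate).
row 2, column 3 = 1 (sole candidate).
row 2, column 5 = 3 (sole candidate).
row 3, column 4 = 1 (sole candidate).
row 3, column 5 = 5 (sole candidate).
row 4, column 1 = 1 (sole candidate).
row 4, column 2 = 5 (sole candidate).
row 4, column 4 = 3 (sole candidate).
row 5, column 2 = 3: row 5 has {1,2}; col 2 has {1,2,4,5}; region has {1,2,4,5} → only 3 remains.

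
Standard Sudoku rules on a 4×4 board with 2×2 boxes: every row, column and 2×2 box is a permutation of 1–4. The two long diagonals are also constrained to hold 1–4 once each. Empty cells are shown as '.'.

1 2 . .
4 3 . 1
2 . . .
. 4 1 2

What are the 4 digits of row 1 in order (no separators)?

r2c3 = 2: row 2 has {1,3,4}; col 3 has {1}; box has {1}; anti-diagonal has {} → only 2 remains.
r3c2 = 1: row 3 has {2}; col 2 has {2,3,4}; box has {2,4}; anti-diagonal has {2} → only 1 remains.
r3c3 = 4: row 3 has {1,2}; col 3 has {1,2}; box has {1,2}; main diagonal has {1,2,3} → only 4 remains.
r3c4 = 3: row 3 has {1,2,4}; col 4 has {1,2}; box has {1,2,4} → only 3 remains.
r4c1 = 3: row 4 has {1,2,4}; col 1 has {1,2,4}; box has {1,2,4}; anti-diagonal has {1,2} → only 3 remains.
r1c3 = 3: row 1 has {1,2}; col 3 has {1,2,4}; box has {1,2} → only 3 remains.
r1c4 = 4: row 1 has {1,2,3}; col 4 has {1,2,3}; box has {1,2,3}; anti-diagonal has {1,2,3} → only 4 remains.

1234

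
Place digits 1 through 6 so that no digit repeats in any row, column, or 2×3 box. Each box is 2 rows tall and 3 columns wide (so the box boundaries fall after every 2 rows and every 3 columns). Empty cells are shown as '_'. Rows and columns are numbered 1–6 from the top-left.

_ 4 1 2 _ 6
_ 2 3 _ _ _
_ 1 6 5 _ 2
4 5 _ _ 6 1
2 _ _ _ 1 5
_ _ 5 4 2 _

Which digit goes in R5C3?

R1C1 = 5 (sole candidate).
R1C5 = 3 (sole candidate).
R2C1 = 6 (sole candidate).
R2C4 = 1 (sole candidate).
R2C6 = 4 (sole candidate).
R3C1 = 3 (sole candidate).
R3C5 = 4 (sole candidate).
R4C3 = 2 (sole candidate).
R4C4 = 3 (sole candidate).
R5C3 = 4: row 5 has {1,2,5}; col 3 has {1,2,3,5,6}; box has {2,5} → only 4 remains.

4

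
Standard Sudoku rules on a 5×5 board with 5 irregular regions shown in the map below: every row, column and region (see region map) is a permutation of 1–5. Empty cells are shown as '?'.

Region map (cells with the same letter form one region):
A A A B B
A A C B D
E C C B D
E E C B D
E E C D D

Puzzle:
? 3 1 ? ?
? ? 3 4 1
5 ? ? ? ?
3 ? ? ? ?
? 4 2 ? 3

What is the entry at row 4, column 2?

2

row 2, column 1 = 2: row 2 has {1,3,4}; col 1 has {3,5}; region has {1,3} → only 2 remains.
row 2, column 2 = 5: row 2 has {1,2,3,4}; col 2 has {3,4}; region has {1,2,3} → only 5 remains.
row 3, column 2 = 1: row 3 has {5}; col 2 has {3,4,5}; region has {2,3} → only 1 remains.
row 3, column 3 = 4: row 3 has {1,5}; col 3 has {1,2,3}; region has {1,2,3} → only 4 remains.
row 3, column 5 = 2: row 3 has {1,4,5}; col 5 has {1,3}; region has {1,3} → only 2 remains.
row 4, column 2 = 2: row 4 has {3}; col 2 has {1,3,4,5}; region has {3,4,5} → only 2 remains.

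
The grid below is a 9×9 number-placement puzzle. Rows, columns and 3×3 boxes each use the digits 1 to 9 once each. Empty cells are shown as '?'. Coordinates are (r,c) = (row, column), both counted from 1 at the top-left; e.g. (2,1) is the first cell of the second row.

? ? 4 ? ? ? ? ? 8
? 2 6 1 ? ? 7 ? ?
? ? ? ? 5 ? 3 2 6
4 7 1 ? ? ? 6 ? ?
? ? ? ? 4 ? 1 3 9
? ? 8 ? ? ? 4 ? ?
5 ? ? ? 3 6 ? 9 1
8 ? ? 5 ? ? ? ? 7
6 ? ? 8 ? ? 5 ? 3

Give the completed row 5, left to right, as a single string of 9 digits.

265748139

(1,7) = 9: row 1 has {4,8}; col 7 has {1,3,4,5,6,7}; box has {2,3,6,7,8} → only 9 remains.
(5,1) = 2: row 5 has {1,3,4,9}; col 1 has {4,5,6,8}; box has {1,4,7,8} → only 2 remains.
(5,3) = 5: row 5 has {1,2,3,4,9}; col 3 has {1,4,6,8}; box has {1,2,4,7,8} → only 5 remains.
(7,2) = 4: row 7 has {1,3,5,6,9}; col 2 has {2,7}; box has {5,6,8} → only 4 remains.
(8,7) = 2: row 8 has {5,7,8}; col 7 has {1,3,4,5,6,7,9}; box has {1,3,5,7,9} → only 2 remains.
(9,8) = 4: row 9 has {3,5,6,8}; col 8 has {2,3,9}; box has {1,2,3,5,7,9} → only 4 remains.
(2,8) = 5: row 2 has {1,2,6,7}; col 8 has {2,3,4,9}; box has {2,3,6,7,8,9} → only 5 remains.
(2,9) = 4: row 2 has {1,2,5,6,7}; col 9 has {1,3,6,7,8,9}; box has {2,3,5,6,7,8,9} → only 4 remains.
(4,8) = 8: row 4 has {1,4,6,7}; col 8 has {2,3,4,5,9}; box has {1,3,4,6,9} → only 8 remains.
(5,2) = 6: row 5 has {1,2,3,4,5,9}; col 2 has {2,4,7}; box has {1,2,4,5,7,8} → only 6 remains.
(5,4) = 7: row 5 has {1,2,3,4,5,6,9}; col 4 has {1,5,8}; box has {4} → only 7 remains.
(5,6) = 8: row 5 has {1,2,3,4,5,6,7,9}; col 6 has {6}; box has {4,7} → only 8 remains.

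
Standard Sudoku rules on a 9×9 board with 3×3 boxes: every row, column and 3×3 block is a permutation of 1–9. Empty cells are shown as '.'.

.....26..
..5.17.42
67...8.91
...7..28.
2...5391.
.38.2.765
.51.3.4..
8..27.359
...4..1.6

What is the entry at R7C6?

6

R2C7 = 8 (sole candidate).
R3C5 = 4 (sole candidate).
R3C7 = 5 (sole candidate).
R5C9 = 4 (sole candidate).
R1C5 = 9 (sole candidate).
R2C2 = 9 (sole candidate).
R3C4 = 3 (sole candidate).
R4C5 = 6 (sole candidate).
R4C9 = 3 (sole candidate).
R5C2 = 6 (sole candidate).
R5C3 = 7 (sole candidate).
R5C4 = 8 (sole candidate).
R8C2 = 4 (sole candidate).
R8C3 = 6 (sole candidate).
R8C6 = 1 (sole candidate).
R9C2 = 2 (sole candidate).
R9C5 = 8 (sole candidate).
R9C8 = 7 (sole candidate).
R1C4 = 5 (sole candidate).
R1C8 = 3 (sole candidate).
R1C9 = 7 (sole candidate).
R2C1 = 3 (sole candidate).
R2C4 = 6 (sole candidate).
R3C3 = 2 (sole candidate).
R4C2 = 1 (sole candidate).
R7C4 = 9 (sole candidate).
R7C6 = 6: row 7 has {1,3,4,5,9}; col 6 has {1,2,3,7,8}; box has {1,2,3,4,7,8,9} → only 6 remains.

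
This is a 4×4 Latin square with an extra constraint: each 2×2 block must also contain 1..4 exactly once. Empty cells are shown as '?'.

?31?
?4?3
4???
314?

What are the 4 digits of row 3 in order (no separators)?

4231

row 1, column 1 = 2: row 1 has {1,3}; col 1 has {3,4}; box has {3,4} → only 2 remains.
row 1, column 4 = 4: row 1 has {1,2,3}; col 4 has {3}; box has {1,3} → only 4 remains.
row 2, column 1 = 1: row 2 has {3,4}; col 1 has {2,3,4}; box has {2,3,4} → only 1 remains.
row 2, column 3 = 2: row 2 has {1,3,4}; col 3 has {1,4}; box has {1,3,4} → only 2 remains.
row 3, column 2 = 2: row 3 has {4}; col 2 has {1,3,4}; box has {1,3,4} → only 2 remains.
row 3, column 3 = 3: row 3 has {2,4}; col 3 has {1,2,4}; box has {4} → only 3 remains.
row 3, column 4 = 1: row 3 has {2,3,4}; col 4 has {3,4}; box has {3,4} → only 1 remains.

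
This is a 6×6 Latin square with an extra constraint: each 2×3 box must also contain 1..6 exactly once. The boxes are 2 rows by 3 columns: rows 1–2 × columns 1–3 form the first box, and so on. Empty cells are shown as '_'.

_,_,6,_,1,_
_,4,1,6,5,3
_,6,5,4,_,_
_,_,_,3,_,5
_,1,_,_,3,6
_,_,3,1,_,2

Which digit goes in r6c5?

4

r1c4 = 2: row 1 has {1,6}; col 4 has {1,3,4,6}; box has {1,3,5,6} → only 2 remains.
r1c6 = 4: row 1 has {1,2,6}; col 6 has {2,3,5,6}; box has {1,2,3,5,6} → only 4 remains.
r2c1 = 2: row 2 has {1,3,4,5,6}; col 1 has {}; box has {1,4,6} → only 2 remains.
r3c5 = 2: row 3 has {4,5,6}; col 5 has {1,3,5}; box has {3,4,5} → only 2 remains.
r3c6 = 1: row 3 has {2,4,5,6}; col 6 has {2,3,4,5,6}; box has {2,3,4,5} → only 1 remains.
r4c2 = 2: row 4 has {3,5}; col 2 has {1,4,6}; box has {5,6} → only 2 remains.
r4c3 = 4: row 4 has {2,3,5}; col 3 has {1,3,5,6}; box has {2,5,6} → only 4 remains.
r4c5 = 6: row 4 has {2,3,4,5}; col 5 has {1,2,3,5}; box has {1,2,3,4,5} → only 6 remains.
r5c3 = 2: row 5 has {1,3,6}; col 3 has {1,3,4,5,6}; box has {1,3} → only 2 remains.
r5c4 = 5: row 5 has {1,2,3,6}; col 4 has {1,2,3,4,6}; box has {1,2,3,6} → only 5 remains.
r6c2 = 5: row 6 has {1,2,3}; col 2 has {1,2,4,6}; box has {1,2,3} → only 5 remains.
r6c5 = 4: row 6 has {1,2,3,5}; col 5 has {1,2,3,5,6}; box has {1,2,3,5,6} → only 4 remains.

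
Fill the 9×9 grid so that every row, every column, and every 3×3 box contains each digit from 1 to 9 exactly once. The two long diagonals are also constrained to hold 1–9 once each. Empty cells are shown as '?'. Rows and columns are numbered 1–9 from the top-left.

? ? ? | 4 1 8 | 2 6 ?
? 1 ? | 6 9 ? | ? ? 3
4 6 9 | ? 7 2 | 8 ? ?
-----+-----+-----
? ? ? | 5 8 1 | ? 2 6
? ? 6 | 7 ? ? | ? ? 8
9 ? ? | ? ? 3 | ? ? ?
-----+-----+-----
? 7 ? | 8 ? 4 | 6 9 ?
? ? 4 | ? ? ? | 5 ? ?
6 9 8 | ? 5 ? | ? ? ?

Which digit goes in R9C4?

R1C1 = 7 (sole candidate).
R2C6 = 5 (sole candidate).
R3C4 = 3 (sole candidate).
R4C1 = 3 (sole candidate).
R4C2 = 4 (sole candidate).
R4C3 = 7 (sole candidate).
R4C7 = 9 (sole candidate).
R5C6 = 9 (sole candidate).
R6C4 = 2 (sole candidate).
R8C2 = 3 (sole candidate).
R8C8 = 8 (sole candidate).
R9C4 = 1: row 9 has {5,6,8,9}; col 4 has {2,3,4,5,6,7,8}; box has {4,5,8} → only 1 remains.

1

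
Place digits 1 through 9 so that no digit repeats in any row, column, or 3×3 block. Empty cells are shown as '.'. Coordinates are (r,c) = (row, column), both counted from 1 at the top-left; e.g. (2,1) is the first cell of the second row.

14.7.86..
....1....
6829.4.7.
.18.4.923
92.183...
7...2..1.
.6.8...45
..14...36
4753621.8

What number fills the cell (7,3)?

(3,9) = 1 (sole candidate).
(4,1) = 5 (sole candidate).
(4,4) = 6 (sole candidate).
(4,6) = 7 (sole candidate).
(6,2) = 3 (sole candidate).
(6,4) = 5 (sole candidate).
(6,6) = 9 (sole candidate).
(6,9) = 4 (sole candidate).
(7,6) = 1 (sole candidate).
(8,2) = 9 (sole candidate).
(8,6) = 5 (sole candidate).
(9,8) = 9 (sole candidate).
(1,8) = 5 (sole candidate).
(2,1) = 3 (sole candidate).
(2,2) = 5 (sole candidate).
(2,4) = 2 (sole candidate).
(2,6) = 6 (sole candidate).
(2,8) = 8 (sole candidate).
(2,9) = 9 (sole candidate).
(3,7) = 3 (sole candidate).
(5,8) = 6 (sole candidate).
(5,9) = 7 (sole candidate).
(6,3) = 6 (sole candidate).
(6,7) = 8 (sole candidate).
(7,1) = 2 (sole candidate).
(7,3) = 3: row 7 has {1,2,4,5,6,8}; col 3 has {1,2,5,6,8}; box has {1,2,4,5,6,7,9} → only 3 remains.

3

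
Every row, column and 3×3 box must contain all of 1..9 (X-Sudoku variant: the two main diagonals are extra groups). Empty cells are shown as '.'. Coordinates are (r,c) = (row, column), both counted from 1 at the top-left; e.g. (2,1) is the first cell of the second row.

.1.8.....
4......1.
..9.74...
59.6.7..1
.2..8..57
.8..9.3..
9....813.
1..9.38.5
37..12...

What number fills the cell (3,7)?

(5,1) = 6 (sole candidate).
(5,6) = 1 (sole candidate).
(6,1) = 7 (sole candidate).
(6,6) = 5 (sole candidate).
(9,9) = 4 (sole candidate).
(1,1) = 2 (sole candidate).
(2,2) = 3 (sole candidate).
(3,1) = 8 (sole candidate).
(8,8) = 7 (sole candidate).
(9,4) = 5 (sole candidate).
(2,4) = 2 (sole candidate).
(6,4) = 4 (sole candidate).
(7,4) = 7 (sole candidate).
(8,2) = 6 (sole candidate).
(8,5) = 4 (sole candidate).
(9,3) = 8 (sole candidate).
(1,9) = 9 (sole candidate).
(3,2) = 5 (sole candidate).
(3,7) = 2: row 3 has {4,5,7,8,9}; col 7 has {1,3,8}; box has {1,9}; anti-diagonal has {1,3,4,6,7,8,9} → only 2 remains.

2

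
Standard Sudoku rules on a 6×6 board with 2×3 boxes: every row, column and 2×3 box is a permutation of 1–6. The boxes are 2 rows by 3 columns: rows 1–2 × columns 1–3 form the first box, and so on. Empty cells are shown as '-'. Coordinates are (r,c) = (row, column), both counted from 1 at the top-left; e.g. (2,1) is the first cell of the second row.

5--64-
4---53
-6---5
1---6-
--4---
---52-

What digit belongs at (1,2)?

(2,3) = 6: in row 2, 6 can only go here (every other open cell in that row sees a 6).
(3,4) = 4: in row 3, 4 can only go here (every other open cell in that row sees a 4).
(4,6) = 2: row 4 has {1,6}; col 6 has {3,5}; box has {4,5,6} → only 2 remains.
(1,6) = 1: row 1 has {4,5,6}; col 6 has {2,3,5}; box has {3,4,5,6} → only 1 remains.
(2,4) = 2: row 2 has {3,4,5,6}; col 4 has {4,5,6}; box has {1,3,4,5,6} → only 2 remains.
(4,4) = 3: row 4 has {1,2,6}; col 4 has {2,4,5,6}; box has {2,4,5,6} → only 3 remains.
(5,4) = 1: row 5 has {4}; col 4 has {2,3,4,5,6}; box has {2,5} → only 1 remains.
(5,5) = 3: row 5 has {1,4}; col 5 has {2,4,5,6}; box has {1,2,5} → only 3 remains.
(5,6) = 6: row 5 has {1,3,4}; col 6 has {1,2,3,5}; box has {1,2,3,5} → only 6 remains.
(6,6) = 4: row 6 has {2,5}; col 6 has {1,2,3,5,6}; box has {1,2,3,5,6} → only 4 remains.
(2,2) = 1: row 2 has {2,3,4,5,6}; col 2 has {6}; box has {4,5,6} → only 1 remains.
(3,5) = 1: row 3 has {4,5,6}; col 5 has {2,3,4,5,6}; box has {2,3,4,5,6} → only 1 remains.
(4,3) = 5: row 4 has {1,2,3,6}; col 3 has {4,6}; box has {1,6} → only 5 remains.
(5,1) = 2: row 5 has {1,3,4,6}; col 1 has {1,4,5}; box has {4} → only 2 remains.
(5,2) = 5: row 5 has {1,2,3,4,6}; col 2 has {1,6}; box has {2,4} → only 5 remains.
(6,2) = 3: row 6 has {2,4,5}; col 2 has {1,5,6}; box has {2,4,5} → only 3 remains.
(6,3) = 1: row 6 has {2,3,4,5}; col 3 has {4,5,6}; box has {2,3,4,5} → only 1 remains.
(1,2) = 2: row 1 has {1,4,5,6}; col 2 has {1,3,5,6}; box has {1,4,5,6} → only 2 remains.

2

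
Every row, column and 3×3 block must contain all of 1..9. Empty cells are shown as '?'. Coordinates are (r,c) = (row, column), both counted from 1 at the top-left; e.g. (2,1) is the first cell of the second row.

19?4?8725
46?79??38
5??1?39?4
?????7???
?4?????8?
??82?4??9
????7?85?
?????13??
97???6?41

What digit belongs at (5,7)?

(1,3) = 3: row 1 has {1,2,4,5,7,8,9}; col 3 has {8}; box has {1,4,5,6,9} → only 3 remains.
(1,5) = 6: row 1 has {1,2,3,4,5,7,8,9}; col 5 has {7,9}; box has {1,3,4,7,8,9} → only 6 remains.
(2,3) = 2: row 2 has {3,4,6,7,8,9}; col 3 has {3,8}; box has {1,3,4,5,6,9} → only 2 remains.
(2,6) = 5: row 2 has {2,3,4,6,7,8,9}; col 6 has {1,3,4,6,7,8}; box has {1,3,4,6,7,8,9} → only 5 remains.
(2,7) = 1: row 2 has {2,3,4,5,6,7,8,9}; col 7 has {3,7,8,9}; box has {2,3,4,5,7,8,9} → only 1 remains.
(3,2) = 8: row 3 has {1,3,4,5,9}; col 2 has {4,6,7,9}; box has {1,2,3,4,5,6,9} → only 8 remains.
(3,3) = 7: row 3 has {1,3,4,5,8,9}; col 3 has {2,3,8}; box has {1,2,3,4,5,6,8,9} → only 7 remains.
(3,5) = 2: row 3 has {1,3,4,5,7,8,9}; col 5 has {6,7,9}; box has {1,3,4,5,6,7,8,9} → only 2 remains.
(3,8) = 6: row 3 has {1,2,3,4,5,7,8,9}; col 8 has {2,3,4,5,8}; box has {1,2,3,4,5,7,8,9} → only 6 remains.
(4,8) = 1: row 4 has {7}; col 8 has {2,3,4,5,6,8}; box has {8,9} → only 1 remains.
(5,6) = 9: row 5 has {4,8}; col 6 has {1,3,4,5,6,7,8}; box has {2,4,7} → only 9 remains.
(6,8) = 7: row 6 has {2,4,8,9}; col 8 has {1,2,3,4,5,6,8}; box has {1,8,9} → only 7 remains.
(7,6) = 2: row 7 has {5,7,8}; col 6 has {1,3,4,5,6,7,8,9}; box has {1,6,7} → only 2 remains.
(7,9) = 6: row 7 has {2,5,7,8}; col 9 has {1,4,5,8,9}; box has {1,3,4,5,8} → only 6 remains.
(8,8) = 9: row 8 has {1,3}; col 8 has {1,2,3,4,5,6,7,8}; box has {1,3,4,5,6,8} → only 9 remains.
(9,3) = 5: row 9 has {1,4,6,7,9}; col 3 has {2,3,7,8}; box has {7,9} → only 5 remains.
(9,7) = 2: row 9 has {1,4,5,6,7,9}; col 7 has {1,3,7,8,9}; box has {1,3,4,5,6,8,9} → only 2 remains.
(7,1) = 3: row 7 has {2,5,6,7,8}; col 1 has {1,4,5,9}; box has {5,7,9} → only 3 remains.
(7,2) = 1: row 7 has {2,3,5,6,7,8}; col 2 has {4,6,7,8,9}; box has {3,5,7,9} → only 1 remains.
(7,3) = 4: row 7 has {1,2,3,5,6,7,8}; col 3 has {2,3,5,7,8}; box has {1,3,5,7,9} → only 4 remains.
(7,4) = 9: row 7 has {1,2,3,4,5,6,7,8}; col 4 has {1,2,4,7}; box has {1,2,6,7} → only 9 remains.
(8,2) = 2: row 8 has {1,3,9}; col 2 has {1,4,6,7,8,9}; box has {1,3,4,5,7,9} → only 2 remains.
(8,3) = 6: row 8 has {1,2,3,9}; col 3 has {2,3,4,5,7,8}; box has {1,2,3,4,5,7,9} → only 6 remains.
(8,9) = 7: row 8 has {1,2,3,6,9}; col 9 has {1,4,5,6,8,9}; box has {1,2,3,4,5,6,8,9} → only 7 remains.
(4,3) = 9: row 4 has {1,7}; col 3 has {2,3,4,5,6,7,8}; box has {4,8} → only 9 remains.
(5,3) = 1: row 5 has {4,8,9}; col 3 has {2,3,4,5,6,7,8,9}; box has {4,8,9} → only 1 remains.
(6,1) = 6: row 6 has {2,4,7,8,9}; col 1 has {1,3,4,5,9}; box has {1,4,8,9} → only 6 remains.
(6,7) = 5: row 6 has {2,4,6,7,8,9}; col 7 has {1,2,3,7,8,9}; box has {1,7,8,9} → only 5 remains.
(8,1) = 8: row 8 has {1,2,3,6,7,9}; col 1 has {1,3,4,5,6,9}; box has {1,2,3,4,5,6,7,9} → only 8 remains.
(8,4) = 5: row 8 has {1,2,3,6,7,8,9}; col 4 has {1,2,4,7,9}; box has {1,2,6,7,9} → only 5 remains.
(8,5) = 4: row 8 has {1,2,3,5,6,7,8,9}; col 5 has {2,6,7,9}; box has {1,2,5,6,7,9} → only 4 remains.
(4,1) = 2: row 4 has {1,7,9}; col 1 has {1,3,4,5,6,8,9}; box has {1,4,6,8,9} → only 2 remains.
(4,9) = 3: row 4 has {1,2,7,9}; col 9 has {1,4,5,6,7,8,9}; box has {1,5,7,8,9} → only 3 remains.
(5,1) = 7: row 5 has {1,4,8,9}; col 1 has {1,2,3,4,5,6,8,9}; box has {1,2,4,6,8,9} → only 7 remains.
(5,7) = 6: row 5 has {1,4,7,8,9}; col 7 has {1,2,3,5,7,8,9}; box has {1,3,5,7,8,9} → only 6 remains.

6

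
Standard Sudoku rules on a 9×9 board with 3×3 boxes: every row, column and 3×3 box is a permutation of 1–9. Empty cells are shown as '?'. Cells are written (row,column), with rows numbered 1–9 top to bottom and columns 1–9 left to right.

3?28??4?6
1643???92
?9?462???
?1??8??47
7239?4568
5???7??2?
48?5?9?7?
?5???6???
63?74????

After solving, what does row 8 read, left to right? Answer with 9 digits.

(1,2) = 7 (sole candidate).
(2,5) = 5 (sole candidate).
(2,6) = 7 (sole candidate).
(2,7) = 8 (sole candidate).
(3,1) = 8 (sole candidate).
(3,3) = 5 (sole candidate).
(4,1) = 9 (sole candidate).
(4,3) = 6 (sole candidate).
(4,4) = 2 (sole candidate).
(4,7) = 3 (sole candidate).
(5,5) = 1 (sole candidate).
(6,2) = 4 (sole candidate).
(6,3) = 8 (sole candidate).
(6,4) = 6 (sole candidate).
(6,6) = 3 (sole candidate).
(7,3) = 1 (sole candidate).
(7,9) = 3 (sole candidate).
(8,1) = 2: row 8 has {5,6}; col 1 has {1,3,4,5,6,7,8,9}; box has {1,3,4,5,6,8} → only 2 remains.
(8,4) = 1: row 8 has {2,5,6}; col 4 has {2,3,4,5,6,7,8,9}; box has {4,5,6,7,9} → only 1 remains.
(8,5) = 3: row 8 has {1,2,5,6}; col 5 has {1,4,5,6,7,8}; box has {1,4,5,6,7,9} → only 3 remains.
(8,7) = 9: row 8 has {1,2,3,5,6}; col 7 has {3,4,5,8}; box has {3,7} → only 9 remains.
(8,8) = 8: row 8 has {1,2,3,5,6,9}; col 8 has {2,4,6,7,9}; box has {3,7,9} → only 8 remains.
(8,9) = 4: row 8 has {1,2,3,5,6,8,9}; col 9 has {2,3,6,7,8}; box has {3,7,8,9} → only 4 remains.
(9,3) = 9 (sole candidate).
(9,6) = 8 (sole candidate).
(1,5) = 9 (sole candidate).
(1,6) = 1 (sole candidate).
(1,8) = 5 (sole candidate).
(3,9) = 1 (sole candidate).
(4,6) = 5 (sole candidate).
(6,7) = 1 (sole candidate).
(6,9) = 9 (sole candidate).
(7,5) = 2 (sole candidate).
(7,7) = 6 (sole candidate).
(8,3) = 7: row 8 has {1,2,3,4,5,6,8,9}; col 3 has {1,2,3,4,5,6,8,9}; box has {1,2,3,4,5,6,8,9} → only 7 remains.

257136984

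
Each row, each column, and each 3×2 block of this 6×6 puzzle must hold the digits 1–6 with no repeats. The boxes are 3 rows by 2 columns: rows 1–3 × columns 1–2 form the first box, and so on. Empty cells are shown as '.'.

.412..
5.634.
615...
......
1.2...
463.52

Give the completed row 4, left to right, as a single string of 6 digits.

R1C1 = 3: row 1 has {1,2,4}; col 1 has {1,4,5,6}; box has {1,4,5,6} → only 3 remains.
R1C5 = 6: row 1 has {1,2,3,4}; col 5 has {4,5}; box has {4} → only 6 remains.
R1C6 = 5: row 1 has {1,2,3,4,6}; col 6 has {2}; box has {4,6} → only 5 remains.
R2C2 = 2: row 2 has {3,4,5,6}; col 2 has {1,4,6}; box has {1,3,4,5,6} → only 2 remains.
R2C6 = 1: row 2 has {2,3,4,5,6}; col 6 has {2,5}; box has {4,5,6} → only 1 remains.
R3C4 = 4: row 3 has {1,5,6}; col 4 has {2,3}; box has {1,2,3,5,6} → only 4 remains.
R3C6 = 3: row 3 has {1,4,5,6}; col 6 has {1,2,5}; box has {1,4,5,6} → only 3 remains.
R4C1 = 2: row 4 has {}; col 1 has {1,3,4,5,6}; box has {1,4,6} → only 2 remains.
R4C3 = 4: row 4 has {2}; col 3 has {1,2,3,5,6}; box has {2,3} → only 4 remains.
R4C6 = 6: row 4 has {2,4}; col 6 has {1,2,3,5}; box has {2,5} → only 6 remains.
R5C5 = 3: row 5 has {1,2}; col 5 has {4,5,6}; box has {2,5,6} → only 3 remains.
R5C6 = 4: row 5 has {1,2,3}; col 6 has {1,2,3,5,6}; box has {2,3,5,6} → only 4 remains.
R6C4 = 1: row 6 has {2,3,4,5,6}; col 4 has {2,3,4}; box has {2,3,4} → only 1 remains.
R3C5 = 2: row 3 has {1,3,4,5,6}; col 5 has {3,4,5,6}; box has {1,3,4,5,6} → only 2 remains.
R4C4 = 5: row 4 has {2,4,6}; col 4 has {1,2,3,4}; box has {1,2,3,4} → only 5 remains.
R4C5 = 1: row 4 has {2,4,5,6}; col 5 has {2,3,4,5,6}; box has {2,3,4,5,6} → only 1 remains.
R5C2 = 5: row 5 has {1,2,3,4}; col 2 has {1,2,4,6}; box has {1,2,4,6} → only 5 remains.
R5C4 = 6: row 5 has {1,2,3,4,5}; col 4 has {1,2,3,4,5}; box has {1,2,3,4,5} → only 6 remains.
R4C2 = 3: row 4 has {1,2,4,5,6}; col 2 has {1,2,4,5,6}; box has {1,2,4,5,6} → only 3 remains.

234516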